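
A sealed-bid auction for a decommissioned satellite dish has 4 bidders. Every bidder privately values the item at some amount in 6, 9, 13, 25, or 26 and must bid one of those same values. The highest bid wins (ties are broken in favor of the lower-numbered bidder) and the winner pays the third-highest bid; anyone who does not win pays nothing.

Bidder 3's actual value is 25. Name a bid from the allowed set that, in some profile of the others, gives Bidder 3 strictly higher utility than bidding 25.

26

Suppose Bidder 1 bids 6, Bidder 2 bids 6 and Bidder 4 bids 26.
Bid 25: loses, pays 0, utility 0.
Bid 26: wins, pays 6, utility 25 - 6 = 19.
So bidding 26 beats truth here (19 > 0).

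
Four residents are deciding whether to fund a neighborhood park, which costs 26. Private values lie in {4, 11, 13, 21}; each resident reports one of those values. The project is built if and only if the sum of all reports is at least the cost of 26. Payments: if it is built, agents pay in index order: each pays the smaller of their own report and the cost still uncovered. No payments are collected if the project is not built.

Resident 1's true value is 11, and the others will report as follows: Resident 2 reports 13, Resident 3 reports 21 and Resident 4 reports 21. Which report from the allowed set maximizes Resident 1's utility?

Report 4: project built, pays 4, utility 11 - 4 = 7.
Report 11: project built, pays 11, utility 11 - 11 = 0.
Report 13: project built, pays 13, utility 11 - 13 = -2.
Report 21: project built, pays 21, utility 11 - 21 = -10.
The best choice is 4 with utility 7.

4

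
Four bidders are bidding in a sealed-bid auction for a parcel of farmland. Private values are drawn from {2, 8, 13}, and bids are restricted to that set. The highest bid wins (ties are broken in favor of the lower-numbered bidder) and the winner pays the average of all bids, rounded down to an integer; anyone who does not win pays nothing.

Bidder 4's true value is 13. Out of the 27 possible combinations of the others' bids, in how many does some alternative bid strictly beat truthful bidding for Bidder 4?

Others bid (2, 2, 2): truth gives 9; bid 8 gives 10 > 9. Violating.
Others bid (2, 2, 8): truth gives 7; no alternative beats it.
Others bid (2, 2, 13): truth gives 0; no alternative beats it.
(Checking all 27 profiles: 1 has a profitable deviation, 26 do not.)

1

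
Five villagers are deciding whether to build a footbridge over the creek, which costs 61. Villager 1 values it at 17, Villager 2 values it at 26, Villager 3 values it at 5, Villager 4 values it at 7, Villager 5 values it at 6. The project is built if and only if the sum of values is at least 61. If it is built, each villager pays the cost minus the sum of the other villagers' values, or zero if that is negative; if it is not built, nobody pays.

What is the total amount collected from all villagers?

Total value 61 ≥ cost 61, so it is built.
Villager 1: others sum to 44; max(0, 61 - 44) = 17.
Villager 2: others sum to 35; max(0, 61 - 35) = 26.
Villager 3: others sum to 56; max(0, 61 - 56) = 5.
Villager 4: others sum to 54; max(0, 61 - 54) = 7.
Villager 5: others sum to 55; max(0, 61 - 55) = 6.
Total collected = 17 + 26 + 5 + 7 + 6 = 61.

61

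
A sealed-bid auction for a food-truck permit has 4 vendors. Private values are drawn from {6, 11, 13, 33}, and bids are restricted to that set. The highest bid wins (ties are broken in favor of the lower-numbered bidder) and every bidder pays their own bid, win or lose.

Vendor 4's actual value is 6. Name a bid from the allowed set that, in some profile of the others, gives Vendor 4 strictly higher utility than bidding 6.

11

Suppose Vendor 1 bids 6, Vendor 2 bids 6 and Vendor 3 bids 6.
Bid 6: loses but pays 6, utility -6.
Bid 11: wins, pays 11, utility 6 - 11 = -5.
So bidding 11 beats truth here (-5 > -6).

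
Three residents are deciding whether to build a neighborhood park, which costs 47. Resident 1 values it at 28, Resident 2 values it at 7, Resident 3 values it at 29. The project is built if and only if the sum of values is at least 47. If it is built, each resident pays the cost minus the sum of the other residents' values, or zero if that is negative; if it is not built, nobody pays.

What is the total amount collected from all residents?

Total value 64 ≥ cost 47, so it is built.
Resident 1: others sum to 36; max(0, 47 - 36) = 11.
Resident 2: others sum to 57; max(0, 47 - 57) = 0.
Resident 3: others sum to 35; max(0, 47 - 35) = 12.
Total collected = 11 + 0 + 12 = 23.

23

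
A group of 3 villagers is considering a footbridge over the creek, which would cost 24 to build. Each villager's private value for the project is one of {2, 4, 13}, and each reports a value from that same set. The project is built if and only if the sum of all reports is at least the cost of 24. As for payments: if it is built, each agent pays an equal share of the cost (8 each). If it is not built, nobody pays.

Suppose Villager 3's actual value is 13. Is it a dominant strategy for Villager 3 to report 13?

Check each profile of the others' reports and compare truth against every alternative report.
Others report (2, 13): truth gives 5, best alternative gives 0.
Others report (4, 13): truth gives 5, best alternative gives 0.
Others report (13, 2): truth gives 5, best alternative gives 0.
Others report (13, 4): truth gives 5, best alternative gives 0.
Others report (13, 13): truth gives 5, best alternative gives 5.
Others report (2, 2): truth gives 0, best alternative gives 0.
(Remaining 3 profiles checked similarly; truth is weakly best in each.)
In every case the truthful report is at least as good as any alternative, so it is a dominant strategy.

Yes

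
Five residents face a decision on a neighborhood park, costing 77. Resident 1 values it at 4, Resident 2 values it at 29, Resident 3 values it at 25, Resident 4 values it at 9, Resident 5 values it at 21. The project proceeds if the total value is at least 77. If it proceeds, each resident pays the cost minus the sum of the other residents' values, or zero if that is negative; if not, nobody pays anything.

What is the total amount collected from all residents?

42

Total value 88 ≥ cost 77, so it is built.
Resident 1: others sum to 84; max(0, 77 - 84) = 0.
Resident 2: others sum to 59; max(0, 77 - 59) = 18.
Resident 3: others sum to 63; max(0, 77 - 63) = 14.
Resident 4: others sum to 79; max(0, 77 - 79) = 0.
Resident 5: others sum to 67; max(0, 77 - 67) = 10.
Total collected = 0 + 18 + 14 + 0 + 10 = 42.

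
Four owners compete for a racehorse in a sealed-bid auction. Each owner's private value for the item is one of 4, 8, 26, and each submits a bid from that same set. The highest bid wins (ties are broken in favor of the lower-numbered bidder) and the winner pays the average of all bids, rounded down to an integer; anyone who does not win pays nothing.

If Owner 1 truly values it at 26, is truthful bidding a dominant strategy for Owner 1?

No

Consider the case where Owner 2 bids 4, Owner 3 bids 4 and Owner 4 bids 4.
Truthful bid 26: wins, pays 9, utility 26 - 9 = 17.
Bid 4 instead: wins, pays 4, utility 26 - 4 = 22.
Since 22 > 17, bidding 4 is strictly better here, so truthful bidding is not dominant.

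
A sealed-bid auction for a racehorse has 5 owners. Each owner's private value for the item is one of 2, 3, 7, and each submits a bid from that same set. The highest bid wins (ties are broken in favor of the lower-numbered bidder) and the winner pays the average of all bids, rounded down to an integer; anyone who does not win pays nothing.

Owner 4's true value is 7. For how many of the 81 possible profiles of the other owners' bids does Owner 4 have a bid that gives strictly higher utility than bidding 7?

2

Others bid (2, 2, 2, 2): truth gives 4; bid 3 gives 5 > 4. Violating.
Others bid (2, 2, 2, 3): truth gives 4; bid 3 gives 5 > 4. Violating.
Others bid (2, 2, 2, 7): truth gives 3; no alternative beats it.
Others bid (2, 2, 3, 2): truth gives 4; no alternative beats it.
(Checking all 81 profiles: 2 have a profitable deviation, 79 do not.)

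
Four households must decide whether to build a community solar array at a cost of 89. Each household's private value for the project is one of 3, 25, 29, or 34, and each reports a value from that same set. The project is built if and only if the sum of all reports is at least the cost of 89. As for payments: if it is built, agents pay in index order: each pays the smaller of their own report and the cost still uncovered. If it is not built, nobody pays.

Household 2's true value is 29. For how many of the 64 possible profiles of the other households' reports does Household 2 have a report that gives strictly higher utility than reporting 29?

36

Others report (3, 29, 34): truth gives 0; report 25 gives 4 > 0. Violating.
Others report (3, 34, 29): truth gives 0; report 25 gives 4 > 0. Violating.
Others report (3, 34, 34): truth gives 0; report 25 gives 4 > 0. Violating.
Others report (25, 25, 25): truth gives 0; report 25 gives 4 > 0. Violating.
Others report (3, 3, 3): truth gives 0; no alternative beats it.
Others report (3, 3, 25): truth gives 0; no alternative beats it.
(Checking all 64 profiles: 36 have a profitable deviation, 28 do not.)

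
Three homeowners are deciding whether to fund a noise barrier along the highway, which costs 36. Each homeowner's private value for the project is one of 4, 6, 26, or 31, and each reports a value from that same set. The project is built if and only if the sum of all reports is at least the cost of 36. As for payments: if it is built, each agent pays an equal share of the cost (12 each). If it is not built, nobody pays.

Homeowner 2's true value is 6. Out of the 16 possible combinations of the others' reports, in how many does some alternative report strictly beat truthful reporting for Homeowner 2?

2

Others report (4, 26): truth gives -6; report 4 gives 0 > -6. Violating.
Others report (26, 4): truth gives -6; report 4 gives 0 > -6. Violating.
Others report (4, 4): truth gives 0; no alternative beats it.
Others report (4, 6): truth gives 0; no alternative beats it.
(Checking all 16 profiles: 2 have a profitable deviation, 14 do not.)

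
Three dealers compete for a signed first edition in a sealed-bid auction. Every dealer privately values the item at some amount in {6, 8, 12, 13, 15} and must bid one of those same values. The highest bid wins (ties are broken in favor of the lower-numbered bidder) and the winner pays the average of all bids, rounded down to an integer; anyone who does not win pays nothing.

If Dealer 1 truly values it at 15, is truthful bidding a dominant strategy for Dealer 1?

Consider the case where Dealer 2 bids 6 and Dealer 3 bids 6.
Truthful bid 15: wins, pays 9, utility 15 - 9 = 6.
Bid 6 instead: wins, pays 6, utility 15 - 6 = 9.
Since 9 > 6, bidding 6 is strictly better here, so truthful bidding is not dominant.

No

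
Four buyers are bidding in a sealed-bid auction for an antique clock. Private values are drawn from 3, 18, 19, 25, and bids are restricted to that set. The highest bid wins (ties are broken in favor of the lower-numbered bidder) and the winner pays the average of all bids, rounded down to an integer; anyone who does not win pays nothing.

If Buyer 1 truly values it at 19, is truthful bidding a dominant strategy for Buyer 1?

No

Consider the case where Buyer 2 bids 3, Buyer 3 bids 3 and Buyer 4 bids 3.
Truthful bid 19: wins, pays 7, utility 19 - 7 = 12.
Bid 3 instead: wins, pays 3, utility 19 - 3 = 16.
Since 16 > 12, bidding 3 is strictly better here, so truthful bidding is not dominant.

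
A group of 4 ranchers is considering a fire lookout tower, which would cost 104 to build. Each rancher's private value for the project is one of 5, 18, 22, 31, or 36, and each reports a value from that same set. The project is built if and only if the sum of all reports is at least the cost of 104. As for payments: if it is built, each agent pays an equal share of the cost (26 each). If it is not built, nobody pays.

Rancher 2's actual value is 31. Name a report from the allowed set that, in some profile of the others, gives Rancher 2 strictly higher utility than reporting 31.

36

Suppose Rancher 1 reports 5, Rancher 3 reports 31 and Rancher 4 reports 36.
Report 31: project not built, utility 0.
Report 36: project built, pays 26, utility 31 - 26 = 5.
So reporting 36 beats truth here (5 > 0).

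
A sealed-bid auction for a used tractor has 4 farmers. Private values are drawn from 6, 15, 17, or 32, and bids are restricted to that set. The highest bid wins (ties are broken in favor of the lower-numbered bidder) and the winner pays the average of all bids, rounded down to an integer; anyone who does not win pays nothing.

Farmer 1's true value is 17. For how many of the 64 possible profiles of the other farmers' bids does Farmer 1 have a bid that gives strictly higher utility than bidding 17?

7

Others bid (6, 6, 6): truth gives 9; bid 6 gives 11 > 9. Violating.
Others bid (6, 6, 15): truth gives 6; bid 15 gives 7 > 6. Violating.
Others bid (6, 15, 6): truth gives 6; bid 15 gives 7 > 6. Violating.
Others bid (6, 15, 15): truth gives 4; bid 15 gives 5 > 4. Violating.
Others bid (6, 6, 17): truth gives 6; no alternative beats it.
Others bid (6, 6, 32): truth gives 0; no alternative beats it.
(Checking all 64 profiles: 7 have a profitable deviation, 57 do not.)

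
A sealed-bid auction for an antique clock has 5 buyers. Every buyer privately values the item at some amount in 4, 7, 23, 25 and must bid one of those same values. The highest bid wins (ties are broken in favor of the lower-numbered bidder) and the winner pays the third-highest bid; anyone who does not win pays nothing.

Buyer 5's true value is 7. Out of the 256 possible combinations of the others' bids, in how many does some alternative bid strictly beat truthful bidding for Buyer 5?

Others bid (4, 4, 4, 7): truth gives 0; bid 23 gives 3 > 0. Violating.
Others bid (4, 4, 4, 23): truth gives 0; bid 25 gives 3 > 0. Violating.
Others bid (4, 4, 7, 4): truth gives 0; bid 23 gives 3 > 0. Violating.
Others bid (4, 4, 23, 4): truth gives 0; bid 25 gives 3 > 0. Violating.
Others bid (4, 4, 4, 4): truth gives 3; no alternative beats it.
Others bid (4, 4, 4, 25): truth gives 0; no alternative beats it.
(Checking all 256 profiles: 8 have a profitable deviation, 248 do not.)

8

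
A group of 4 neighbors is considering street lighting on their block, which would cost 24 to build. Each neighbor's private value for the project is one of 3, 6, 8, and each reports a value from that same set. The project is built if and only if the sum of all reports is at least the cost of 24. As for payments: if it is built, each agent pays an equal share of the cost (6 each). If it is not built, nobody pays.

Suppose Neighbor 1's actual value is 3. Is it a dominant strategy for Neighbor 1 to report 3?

Check each profile of the others' reports and compare truth against every alternative report.
Others report (3, 8, 8): truth gives 0, best alternative gives -3.
Others report (6, 6, 6): truth gives 0, best alternative gives -3.
Others report (6, 6, 8): truth gives 0, best alternative gives -3.
Others report (6, 8, 6): truth gives 0, best alternative gives -3.
Others report (8, 3, 8): truth gives 0, best alternative gives -3.
Others report (8, 6, 6): truth gives 0, best alternative gives -3.
(Remaining 21 profiles checked similarly; truth is weakly best in each.)
In every case the truthful report is at least as good as any alternative, so it is a dominant strategy.

Yes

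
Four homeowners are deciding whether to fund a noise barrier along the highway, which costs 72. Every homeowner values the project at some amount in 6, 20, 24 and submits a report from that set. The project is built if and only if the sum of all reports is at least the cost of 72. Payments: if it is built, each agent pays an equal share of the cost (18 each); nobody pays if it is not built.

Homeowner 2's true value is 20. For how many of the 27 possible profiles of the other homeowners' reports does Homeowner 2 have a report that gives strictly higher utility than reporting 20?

6

Others report (6, 20, 24): truth gives 0; report 24 gives 2 > 0. Violating.
Others report (6, 24, 20): truth gives 0; report 24 gives 2 > 0. Violating.
Others report (20, 6, 24): truth gives 0; report 24 gives 2 > 0. Violating.
Others report (20, 24, 6): truth gives 0; report 24 gives 2 > 0. Violating.
Others report (6, 6, 6): truth gives 0; no alternative beats it.
Others report (6, 6, 20): truth gives 0; no alternative beats it.
(Checking all 27 profiles: 6 have a profitable deviation, 21 do not.)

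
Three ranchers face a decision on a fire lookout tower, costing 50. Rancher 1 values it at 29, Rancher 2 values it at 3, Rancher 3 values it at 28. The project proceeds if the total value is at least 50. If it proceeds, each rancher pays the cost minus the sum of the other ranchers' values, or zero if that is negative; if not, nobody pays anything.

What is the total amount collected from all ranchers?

37

Total value 60 ≥ cost 50, so it is built.
Rancher 1: others sum to 31; max(0, 50 - 31) = 19.
Rancher 2: others sum to 57; max(0, 50 - 57) = 0.
Rancher 3: others sum to 32; max(0, 50 - 32) = 18.
Total collected = 19 + 0 + 18 = 37.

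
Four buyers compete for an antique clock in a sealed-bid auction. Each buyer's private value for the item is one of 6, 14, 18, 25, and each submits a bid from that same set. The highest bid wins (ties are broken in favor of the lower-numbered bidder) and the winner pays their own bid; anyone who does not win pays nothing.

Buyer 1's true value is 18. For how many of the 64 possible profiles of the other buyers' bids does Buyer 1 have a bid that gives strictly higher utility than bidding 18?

8

Others bid (6, 6, 6): truth gives 0; bid 6 gives 12 > 0. Violating.
Others bid (6, 6, 14): truth gives 0; bid 14 gives 4 > 0. Violating.
Others bid (6, 14, 6): truth gives 0; bid 14 gives 4 > 0. Violating.
Others bid (6, 14, 14): truth gives 0; bid 14 gives 4 > 0. Violating.
Others bid (6, 6, 18): truth gives 0; no alternative beats it.
Others bid (6, 6, 25): truth gives 0; no alternative beats it.
(Checking all 64 profiles: 8 have a profitable deviation, 56 do not.)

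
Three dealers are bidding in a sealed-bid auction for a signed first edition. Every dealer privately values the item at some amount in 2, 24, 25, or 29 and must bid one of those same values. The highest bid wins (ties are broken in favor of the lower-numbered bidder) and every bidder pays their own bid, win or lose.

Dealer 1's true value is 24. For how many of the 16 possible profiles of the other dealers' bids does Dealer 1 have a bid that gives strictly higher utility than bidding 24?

Others bid (2, 2): truth gives 0; bid 2 gives 22 > 0. Violating.
Others bid (2, 25): truth gives -24; bid 25 gives -1 > -24. Violating.
Others bid (2, 29): truth gives -24; bid 2 gives -2 > -24. Violating.
Others bid (24, 25): truth gives -24; bid 25 gives -1 > -24. Violating.
Others bid (2, 24): truth gives 0; no alternative beats it.
Others bid (24, 2): truth gives 0; no alternative beats it.
(Checking all 16 profiles: 13 have a profitable deviation, 3 do not.)

13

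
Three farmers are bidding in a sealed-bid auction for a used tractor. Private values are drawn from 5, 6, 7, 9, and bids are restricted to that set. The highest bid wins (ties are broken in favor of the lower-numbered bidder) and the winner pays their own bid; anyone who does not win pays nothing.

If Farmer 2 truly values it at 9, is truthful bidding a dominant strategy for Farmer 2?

Consider the case where Farmer 1 bids 5 and Farmer 3 bids 5.
Truthful bid 9: wins, pays 9, utility 9 - 9 = 0.
Bid 6 instead: wins, pays 6, utility 9 - 6 = 3.
Since 3 > 0, bidding 6 is strictly better here, so truthful bidding is not dominant.

No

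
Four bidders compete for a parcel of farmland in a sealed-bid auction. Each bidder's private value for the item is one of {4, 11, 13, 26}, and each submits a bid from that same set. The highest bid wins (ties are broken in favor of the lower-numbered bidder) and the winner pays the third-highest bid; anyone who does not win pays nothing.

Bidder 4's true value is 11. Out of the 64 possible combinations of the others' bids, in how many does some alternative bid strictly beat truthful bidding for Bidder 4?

Others bid (4, 4, 11): truth gives 0; bid 13 gives 7 > 0. Violating.
Others bid (4, 4, 13): truth gives 0; bid 26 gives 7 > 0. Violating.
Others bid (4, 11, 4): truth gives 0; bid 13 gives 7 > 0. Violating.
Others bid (4, 13, 4): truth gives 0; bid 26 gives 7 > 0. Violating.
Others bid (4, 4, 4): truth gives 7; no alternative beats it.
Others bid (4, 4, 26): truth gives 0; no alternative beats it.
(Checking all 64 profiles: 6 have a profitable deviation, 58 do not.)

6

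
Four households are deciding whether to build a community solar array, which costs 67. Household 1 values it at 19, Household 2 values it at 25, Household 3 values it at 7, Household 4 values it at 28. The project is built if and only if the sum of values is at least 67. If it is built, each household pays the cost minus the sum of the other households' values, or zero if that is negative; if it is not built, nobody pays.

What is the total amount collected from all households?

36

Total value 79 ≥ cost 67, so it is built.
Household 1: others sum to 60; max(0, 67 - 60) = 7.
Household 2: others sum to 54; max(0, 67 - 54) = 13.
Household 3: others sum to 72; max(0, 67 - 72) = 0.
Household 4: others sum to 51; max(0, 67 - 51) = 16.
Total collected = 7 + 13 + 0 + 16 = 36.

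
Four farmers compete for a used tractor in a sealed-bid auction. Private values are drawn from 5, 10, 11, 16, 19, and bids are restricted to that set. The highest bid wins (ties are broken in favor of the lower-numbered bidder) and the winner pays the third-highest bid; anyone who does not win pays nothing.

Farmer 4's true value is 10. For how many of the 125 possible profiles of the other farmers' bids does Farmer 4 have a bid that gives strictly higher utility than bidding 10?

9

Others bid (5, 5, 10): truth gives 0; bid 11 gives 5 > 0. Violating.
Others bid (5, 5, 11): truth gives 0; bid 16 gives 5 > 0. Violating.
Others bid (5, 5, 16): truth gives 0; bid 19 gives 5 > 0. Violating.
Others bid (5, 10, 5): truth gives 0; bid 11 gives 5 > 0. Violating.
Others bid (5, 5, 5): truth gives 5; no alternative beats it.
Others bid (5, 5, 19): truth gives 0; no alternative beats it.
(Checking all 125 profiles: 9 have a profitable deviation, 116 do not.)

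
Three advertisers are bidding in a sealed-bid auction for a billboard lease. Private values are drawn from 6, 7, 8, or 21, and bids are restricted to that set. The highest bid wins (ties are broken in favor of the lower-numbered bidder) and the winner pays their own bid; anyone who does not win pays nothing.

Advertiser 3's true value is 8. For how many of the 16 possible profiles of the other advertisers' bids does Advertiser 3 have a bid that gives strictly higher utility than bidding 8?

1

Others bid (6, 6): truth gives 0; bid 7 gives 1 > 0. Violating.
Others bid (6, 7): truth gives 0; no alternative beats it.
Others bid (6, 8): truth gives 0; no alternative beats it.
(Checking all 16 profiles: 1 has a profitable deviation, 15 do not.)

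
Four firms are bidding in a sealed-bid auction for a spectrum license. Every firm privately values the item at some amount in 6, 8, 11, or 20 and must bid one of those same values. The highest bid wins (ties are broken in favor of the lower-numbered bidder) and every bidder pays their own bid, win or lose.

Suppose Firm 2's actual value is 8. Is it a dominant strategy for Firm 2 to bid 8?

Consider the case where Firm 1 bids 6, Firm 3 bids 6 and Firm 4 bids 11.
Truthful bid 8: loses but pays 8, utility -8.
Bid 6 instead: loses but pays 6, utility -6.
Since -6 > -8, bidding 6 is strictly better here, so truthful bidding is not dominant.

No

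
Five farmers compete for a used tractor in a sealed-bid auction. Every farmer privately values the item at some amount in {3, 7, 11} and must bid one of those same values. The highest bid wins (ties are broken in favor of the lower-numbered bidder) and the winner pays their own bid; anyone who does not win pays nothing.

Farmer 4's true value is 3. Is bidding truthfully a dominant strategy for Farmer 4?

Yes

Check each profile of the others' bids and compare truth against every alternative bid.
Others bid (3, 3, 3, 3): truth gives 0, best alternative gives -4.
Others bid (3, 3, 3, 7): truth gives 0, best alternative gives -4.
Others bid (3, 3, 3, 11): truth gives 0, best alternative gives 0.
Others bid (3, 3, 7, 3): truth gives 0, best alternative gives 0.
Others bid (3, 3, 7, 7): truth gives 0, best alternative gives 0.
Others bid (3, 3, 7, 11): truth gives 0, best alternative gives 0.
(Remaining 75 profiles checked similarly; truth is weakly best in each.)
In every case the truthful bid is at least as good as any alternative, so it is a dominant strategy.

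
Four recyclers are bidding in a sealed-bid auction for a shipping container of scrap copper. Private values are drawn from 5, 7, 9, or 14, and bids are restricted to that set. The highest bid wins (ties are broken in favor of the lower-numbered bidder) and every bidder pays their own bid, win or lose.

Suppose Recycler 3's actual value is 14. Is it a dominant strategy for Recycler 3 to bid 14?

Consider the case where Recycler 1 bids 5, Recycler 2 bids 5 and Recycler 4 bids 5.
Truthful bid 14: wins, pays 14, utility 14 - 14 = 0.
Bid 7 instead: wins, pays 7, utility 14 - 7 = 7.
Since 7 > 0, bidding 7 is strictly better here, so truthful bidding is not dominant.

No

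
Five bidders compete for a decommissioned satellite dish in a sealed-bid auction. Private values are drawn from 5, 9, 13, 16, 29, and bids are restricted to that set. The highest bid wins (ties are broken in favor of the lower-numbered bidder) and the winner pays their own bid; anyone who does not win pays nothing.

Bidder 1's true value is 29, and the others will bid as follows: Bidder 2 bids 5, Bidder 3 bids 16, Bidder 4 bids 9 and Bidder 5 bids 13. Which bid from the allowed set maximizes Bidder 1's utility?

Bid 5: loses, pays 0, utility 0.
Bid 9: loses, pays 0, utility 0.
Bid 13: loses, pays 0, utility 0.
Bid 16: wins, pays 16, utility 29 - 16 = 13.
Bid 29: wins, pays 29, utility 29 - 29 = 0.
The best choice is 16 with utility 13.

16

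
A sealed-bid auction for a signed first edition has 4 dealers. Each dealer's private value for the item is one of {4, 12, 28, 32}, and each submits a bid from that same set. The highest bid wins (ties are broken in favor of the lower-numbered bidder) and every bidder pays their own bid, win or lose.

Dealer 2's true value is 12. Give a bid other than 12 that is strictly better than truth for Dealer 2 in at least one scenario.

Suppose Dealer 1 bids 4, Dealer 3 bids 4 and Dealer 4 bids 28.
Bid 12: loses but pays 12, utility -12.
Bid 4: loses but pays 4, utility -4.
So bidding 4 beats truth here (-4 > -12).

4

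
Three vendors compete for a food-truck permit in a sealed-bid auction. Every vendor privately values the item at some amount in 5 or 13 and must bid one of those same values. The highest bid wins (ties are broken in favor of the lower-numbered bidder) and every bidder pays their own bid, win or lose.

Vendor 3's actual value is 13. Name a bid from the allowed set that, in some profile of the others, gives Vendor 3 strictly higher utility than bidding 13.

5

Suppose Vendor 1 bids 5 and Vendor 2 bids 13.
Bid 13: loses but pays 13, utility -13.
Bid 5: loses but pays 5, utility -5.
So bidding 5 beats truth here (-5 > -13).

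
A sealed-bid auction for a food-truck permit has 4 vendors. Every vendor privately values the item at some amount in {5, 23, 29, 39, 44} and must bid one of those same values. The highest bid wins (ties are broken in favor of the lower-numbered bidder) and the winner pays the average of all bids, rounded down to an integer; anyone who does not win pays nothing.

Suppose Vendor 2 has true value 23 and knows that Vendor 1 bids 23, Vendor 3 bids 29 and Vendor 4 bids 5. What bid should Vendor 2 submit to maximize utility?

Bid 5: loses, pays 0, utility 0.
Bid 23: loses, pays 0, utility 0.
Bid 29: wins, pays 21, utility 23 - 21 = 2.
Bid 39: wins, pays 24, utility 23 - 24 = -1.
Bid 44: wins, pays 25, utility 23 - 25 = -2.
The best choice is 29 with utility 2.

29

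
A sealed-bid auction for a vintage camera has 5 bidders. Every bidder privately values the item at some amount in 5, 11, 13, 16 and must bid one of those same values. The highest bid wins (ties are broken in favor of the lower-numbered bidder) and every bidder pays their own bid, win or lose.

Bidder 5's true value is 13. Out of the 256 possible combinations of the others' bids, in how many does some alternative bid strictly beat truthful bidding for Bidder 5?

Others bid (5, 5, 5, 5): truth gives 0; bid 11 gives 2 > 0. Violating.
Others bid (5, 5, 5, 13): truth gives -13; bid 16 gives -3 > -13. Violating.
Others bid (5, 5, 5, 16): truth gives -13; bid 5 gives -5 > -13. Violating.
Others bid (5, 5, 11, 13): truth gives -13; bid 16 gives -3 > -13. Violating.
Others bid (5, 5, 5, 11): truth gives 0; no alternative beats it.
Others bid (5, 5, 11, 5): truth gives 0; no alternative beats it.
(Checking all 256 profiles: 241 have a profitable deviation, 15 do not.)

241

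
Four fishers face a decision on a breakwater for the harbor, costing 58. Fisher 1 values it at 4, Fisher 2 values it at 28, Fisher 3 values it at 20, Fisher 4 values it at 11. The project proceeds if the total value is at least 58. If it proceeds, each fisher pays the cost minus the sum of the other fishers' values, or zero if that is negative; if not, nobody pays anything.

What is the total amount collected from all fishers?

Total value 63 ≥ cost 58, so it is built.
Fisher 1: others sum to 59; max(0, 58 - 59) = 0.
Fisher 2: others sum to 35; max(0, 58 - 35) = 23.
Fisher 3: others sum to 43; max(0, 58 - 43) = 15.
Fisher 4: others sum to 52; max(0, 58 - 52) = 6.
Total collected = 0 + 23 + 15 + 6 = 44.

44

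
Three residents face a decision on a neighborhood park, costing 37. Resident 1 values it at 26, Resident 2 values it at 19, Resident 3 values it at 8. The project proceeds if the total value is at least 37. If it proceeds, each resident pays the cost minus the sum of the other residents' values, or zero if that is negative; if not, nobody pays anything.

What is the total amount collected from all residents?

13

Total value 53 ≥ cost 37, so it is built.
Resident 1: others sum to 27; max(0, 37 - 27) = 10.
Resident 2: others sum to 34; max(0, 37 - 34) = 3.
Resident 3: others sum to 45; max(0, 37 - 45) = 0.
Total collected = 10 + 3 + 0 = 13.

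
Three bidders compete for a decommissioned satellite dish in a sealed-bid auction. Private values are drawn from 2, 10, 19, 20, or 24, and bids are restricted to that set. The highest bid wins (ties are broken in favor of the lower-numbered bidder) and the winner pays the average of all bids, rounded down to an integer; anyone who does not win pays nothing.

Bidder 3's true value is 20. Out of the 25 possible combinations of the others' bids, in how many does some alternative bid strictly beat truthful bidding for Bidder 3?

5

Others bid (2, 2): truth gives 12; bid 10 gives 16 > 12. Violating.
Others bid (2, 20): truth gives 0; bid 24 gives 5 > 0. Violating.
Others bid (10, 20): truth gives 0; bid 24 gives 2 > 0. Violating.
Others bid (20, 2): truth gives 0; bid 24 gives 5 > 0. Violating.
Others bid (2, 10): truth gives 10; no alternative beats it.
Others bid (2, 19): truth gives 7; no alternative beats it.
(Checking all 25 profiles: 5 have a profitable deviation, 20 do not.)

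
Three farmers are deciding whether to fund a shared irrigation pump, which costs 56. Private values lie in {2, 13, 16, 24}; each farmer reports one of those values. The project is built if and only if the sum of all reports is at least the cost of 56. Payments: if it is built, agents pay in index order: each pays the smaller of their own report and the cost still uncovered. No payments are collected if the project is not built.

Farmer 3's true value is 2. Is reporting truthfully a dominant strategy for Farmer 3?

Check each profile of the others' reports and compare truth against every alternative report.
Others report (24, 24): truth gives 0, best alternative gives -6.
Others report (2, 2): truth gives 0, best alternative gives 0.
Others report (2, 13): truth gives 0, best alternative gives 0.
Others report (2, 16): truth gives 0, best alternative gives 0.
Others report (2, 24): truth gives 0, best alternative gives 0.
Others report (13, 2): truth gives 0, best alternative gives 0.
(Remaining 10 profiles checked similarly; truth is weakly best in each.)
In every case the truthful report is at least as good as any alternative, so it is a dominant strategy.

Yes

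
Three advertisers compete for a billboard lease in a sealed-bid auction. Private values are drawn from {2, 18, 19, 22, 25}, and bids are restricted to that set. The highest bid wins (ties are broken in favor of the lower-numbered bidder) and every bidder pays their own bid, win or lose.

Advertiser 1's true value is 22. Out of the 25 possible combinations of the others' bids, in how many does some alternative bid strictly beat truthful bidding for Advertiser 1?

Others bid (2, 2): truth gives 0; bid 2 gives 20 > 0. Violating.
Others bid (2, 18): truth gives 0; bid 18 gives 4 > 0. Violating.
Others bid (2, 19): truth gives 0; bid 19 gives 3 > 0. Violating.
Others bid (2, 25): truth gives -22; bid 2 gives -2 > -22. Violating.
Others bid (2, 22): truth gives 0; no alternative beats it.
Others bid (18, 22): truth gives 0; no alternative beats it.
(Checking all 25 profiles: 18 have a profitable deviation, 7 do not.)

18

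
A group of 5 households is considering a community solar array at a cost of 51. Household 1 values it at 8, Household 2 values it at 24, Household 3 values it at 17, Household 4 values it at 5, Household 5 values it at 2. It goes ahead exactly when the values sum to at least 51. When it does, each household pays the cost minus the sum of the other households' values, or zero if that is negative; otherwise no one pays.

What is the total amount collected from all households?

34

Total value 56 ≥ cost 51, so it is built.
Household 1: others sum to 48; max(0, 51 - 48) = 3.
Household 2: others sum to 32; max(0, 51 - 32) = 19.
Household 3: others sum to 39; max(0, 51 - 39) = 12.
Household 4: others sum to 51; max(0, 51 - 51) = 0.
Household 5: others sum to 54; max(0, 51 - 54) = 0.
Total collected = 3 + 19 + 12 + 0 + 0 = 34.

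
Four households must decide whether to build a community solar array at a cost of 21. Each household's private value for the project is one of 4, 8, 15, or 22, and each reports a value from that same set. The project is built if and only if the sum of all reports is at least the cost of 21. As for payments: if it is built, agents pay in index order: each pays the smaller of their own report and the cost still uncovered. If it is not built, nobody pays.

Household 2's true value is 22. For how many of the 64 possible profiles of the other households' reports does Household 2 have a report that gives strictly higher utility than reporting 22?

Others report (4, 4, 4): truth gives 5; report 15 gives 7 > 5. Violating.
Others report (4, 4, 8): truth gives 5; report 8 gives 14 > 5. Violating.
Others report (4, 4, 15): truth gives 5; report 4 gives 18 > 5. Violating.
Others report (4, 4, 22): truth gives 5; report 4 gives 18 > 5. Violating.
Others report (22, 4, 4): truth gives 22; no alternative beats it.
Others report (22, 4, 8): truth gives 22; no alternative beats it.
(Checking all 64 profiles: 48 have a profitable deviation, 16 do not.)

48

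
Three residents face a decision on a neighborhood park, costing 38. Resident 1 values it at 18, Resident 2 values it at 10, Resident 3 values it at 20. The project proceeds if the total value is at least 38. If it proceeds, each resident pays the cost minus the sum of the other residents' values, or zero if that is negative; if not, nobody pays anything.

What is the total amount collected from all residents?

18

Total value 48 ≥ cost 38, so it is built.
Resident 1: others sum to 30; max(0, 38 - 30) = 8.
Resident 2: others sum to 38; max(0, 38 - 38) = 0.
Resident 3: others sum to 28; max(0, 38 - 28) = 10.
Total collected = 8 + 0 + 10 = 18.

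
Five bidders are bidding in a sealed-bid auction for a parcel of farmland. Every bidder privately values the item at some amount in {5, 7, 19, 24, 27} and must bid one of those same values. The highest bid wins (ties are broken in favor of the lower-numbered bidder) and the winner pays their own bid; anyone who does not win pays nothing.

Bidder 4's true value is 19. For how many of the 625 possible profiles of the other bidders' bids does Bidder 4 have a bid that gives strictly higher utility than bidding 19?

2

Others bid (5, 5, 5, 5): truth gives 0; bid 7 gives 12 > 0. Violating.
Others bid (5, 5, 5, 7): truth gives 0; bid 7 gives 12 > 0. Violating.
Others bid (5, 5, 5, 19): truth gives 0; no alternative beats it.
Others bid (5, 5, 5, 24): truth gives 0; no alternative beats it.
(Checking all 625 profiles: 2 have a profitable deviation, 623 do not.)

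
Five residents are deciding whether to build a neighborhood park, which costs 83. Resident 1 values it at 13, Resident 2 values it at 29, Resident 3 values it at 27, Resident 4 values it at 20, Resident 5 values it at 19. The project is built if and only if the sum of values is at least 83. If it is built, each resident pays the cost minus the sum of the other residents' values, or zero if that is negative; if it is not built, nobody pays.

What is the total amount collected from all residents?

Total value 108 ≥ cost 83, so it is built.
Resident 1: others sum to 95; max(0, 83 - 95) = 0.
Resident 2: others sum to 79; max(0, 83 - 79) = 4.
Resident 3: others sum to 81; max(0, 83 - 81) = 2.
Resident 4: others sum to 88; max(0, 83 - 88) = 0.
Resident 5: others sum to 89; max(0, 83 - 89) = 0.
Total collected = 0 + 4 + 2 + 0 + 0 = 6.

6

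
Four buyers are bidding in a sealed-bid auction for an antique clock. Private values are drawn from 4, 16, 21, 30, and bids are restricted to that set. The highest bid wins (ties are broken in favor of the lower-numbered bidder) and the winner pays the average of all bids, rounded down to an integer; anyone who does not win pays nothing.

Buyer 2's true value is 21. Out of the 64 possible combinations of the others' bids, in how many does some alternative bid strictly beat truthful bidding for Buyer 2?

Others bid (4, 4, 4): truth gives 13; bid 16 gives 14 > 13. Violating.
Others bid (4, 4, 16): truth gives 10; bid 16 gives 11 > 10. Violating.
Others bid (4, 4, 30): truth gives 0; bid 30 gives 4 > 0. Violating.
Others bid (4, 16, 4): truth gives 10; bid 16 gives 11 > 10. Violating.
Others bid (4, 4, 21): truth gives 9; no alternative beats it.
Others bid (4, 16, 21): truth gives 6; no alternative beats it.
(Checking all 64 profiles: 16 have a profitable deviation, 48 do not.)

16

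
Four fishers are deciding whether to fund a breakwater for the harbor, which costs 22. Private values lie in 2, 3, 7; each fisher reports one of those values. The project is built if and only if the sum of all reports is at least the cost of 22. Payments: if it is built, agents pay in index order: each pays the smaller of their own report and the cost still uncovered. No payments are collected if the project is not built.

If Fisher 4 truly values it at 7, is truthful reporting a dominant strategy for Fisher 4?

Yes

Check each profile of the others' reports and compare truth against every alternative report.
Others report (3, 7, 7): truth gives 2, best alternative gives 0.
Others report (7, 3, 7): truth gives 2, best alternative gives 0.
Others report (7, 7, 3): truth gives 2, best alternative gives 0.
Others report (2, 7, 7): truth gives 1, best alternative gives 0.
Others report (7, 2, 7): truth gives 1, best alternative gives 0.
Others report (7, 7, 2): truth gives 1, best alternative gives 0.
(Remaining 21 profiles checked similarly; truth is weakly best in each.)
In every case the truthful report is at least as good as any alternative, so it is a dominant strategy.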